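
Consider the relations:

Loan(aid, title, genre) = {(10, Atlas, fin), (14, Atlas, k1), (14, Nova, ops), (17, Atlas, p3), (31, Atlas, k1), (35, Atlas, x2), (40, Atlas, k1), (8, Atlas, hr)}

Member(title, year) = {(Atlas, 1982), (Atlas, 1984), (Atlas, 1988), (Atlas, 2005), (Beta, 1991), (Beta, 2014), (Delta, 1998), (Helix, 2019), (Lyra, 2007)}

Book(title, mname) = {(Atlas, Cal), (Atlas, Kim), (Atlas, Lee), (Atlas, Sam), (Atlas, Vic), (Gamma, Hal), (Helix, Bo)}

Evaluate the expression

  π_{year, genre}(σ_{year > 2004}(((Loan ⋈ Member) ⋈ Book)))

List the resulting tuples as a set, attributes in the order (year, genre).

{(2005, fin), (2005, hr), (2005, k1), (2005, p3), (2005, x2)}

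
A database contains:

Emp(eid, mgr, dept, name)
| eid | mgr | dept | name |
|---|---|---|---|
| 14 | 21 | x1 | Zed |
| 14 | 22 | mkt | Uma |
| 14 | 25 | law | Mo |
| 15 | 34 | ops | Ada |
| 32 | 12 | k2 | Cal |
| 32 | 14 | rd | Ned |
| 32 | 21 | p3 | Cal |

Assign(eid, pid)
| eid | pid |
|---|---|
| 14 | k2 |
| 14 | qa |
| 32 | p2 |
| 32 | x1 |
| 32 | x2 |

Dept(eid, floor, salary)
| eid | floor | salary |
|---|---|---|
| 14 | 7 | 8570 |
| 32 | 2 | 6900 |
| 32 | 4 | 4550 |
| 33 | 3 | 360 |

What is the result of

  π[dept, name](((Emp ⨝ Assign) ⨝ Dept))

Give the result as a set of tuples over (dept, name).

{(k2, Cal), (law, Mo), (mkt, Uma), (p3, Cal), (rd, Ned), (x1, Zed)}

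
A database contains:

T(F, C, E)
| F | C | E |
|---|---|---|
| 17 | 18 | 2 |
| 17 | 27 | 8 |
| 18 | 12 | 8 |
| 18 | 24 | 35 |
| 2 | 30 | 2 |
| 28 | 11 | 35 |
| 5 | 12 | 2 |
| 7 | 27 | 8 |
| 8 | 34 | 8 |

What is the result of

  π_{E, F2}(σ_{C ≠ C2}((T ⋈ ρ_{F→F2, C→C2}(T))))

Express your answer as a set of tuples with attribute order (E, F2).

{(2, 17), (2, 2), (2, 5), (35, 18), (35, 28), (8, 17), (8, 18), (8, 7), (8, 8)}

ρ[F→F2, C→C2]: schema becomes (F2, C2, E); tuples unchanged.
T ⋈ ρ_{F→F2, C→C2}(T) (natural join on E): {(17, 18, 2, 17, 18), (17, 18, 2, 2, 30), (17, 18, 2, 5, 12), (17, 27, 8, 17, 27), (17, 27, 8, 18, 12), (17, 27, 8, 7, 27), (17, 27, 8, 8, 34), (18, 12, 8, 17, 27), (18, 12, 8, 18, 12), (18, 12, 8, 7, 27), (18, 12, 8, 8, 34), (18, 24, 35, 18, 24), (18, 24, 35, 28, 11), (2, 30, 2, 17, 18), (2, 30, 2, 2, 30), (2, 30, 2, 5, 12), (28, 11, 35, 18, 24), (28, 11, 35, 28, 11), (5, 12, 2, 17, 18), (5, 12, 2, 2, 30), (5, 12, 2, 5, 12), (7, 27, 8, 17, 27), (7, 27, 8, 18, 12), (7, 27, 8, 7, 27), (7, 27, 8, 8, 34), (8, 34, 8, 17, 27), (8, 34, 8, 18, 12), (8, 34, 8, 7, 27), (8, 34, 8, 8, 34)}
σ[C ≠ C2]: keep tuples satisfying C ≠ C2 → {(17, 18, 2, 2, 30), (17, 18, 2, 5, 12), (17, 27, 8, 18, 12), (17, 27, 8, 8, 34), (18, 12, 8, 17, 27), (18, 12, 8, 7, 27), (18, 12, 8, 8, 34), (18, 24, 35, 28, 11), (2, 30, 2, 17, 18), (2, 30, 2, 5, 12), (28, 11, 35, 18, 24), (5, 12, 2, 17, 18), (5, 12, 2, 2, 30), (7, 27, 8, 18, 12), (7, 27, 8, 8, 34), (8, 34, 8, 17, 27), (8, 34, 8, 18, 12), (8, 34, 8, 7, 27)}
Keep only column(s) E, F2 (9 duplicate(s) eliminated): {(2, 17), (2, 2), (2, 5), (35, 18), (35, 28), (8, 17), (8, 18), (8, 7), (8, 8)}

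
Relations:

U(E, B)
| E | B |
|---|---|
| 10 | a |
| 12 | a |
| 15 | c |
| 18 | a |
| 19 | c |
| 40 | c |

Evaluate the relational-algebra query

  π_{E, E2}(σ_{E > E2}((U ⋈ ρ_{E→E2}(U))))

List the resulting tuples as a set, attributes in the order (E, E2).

ρ[E→E2]: schema becomes (E2, B); tuples unchanged.
Natural join on B: {(10, a, 10), (10, a, 12), (10, a, 18), (12, a, 10), (12, a, 12), (12, a, 18), (15, c, 15), (15, c, 19), (15, c, 40), (18, a, 10), (18, a, 12), (18, a, 18), (19, c, 15), (19, c, 19), (19, c, 40), (40, c, 15), (40, c, 19), (40, c, 40)}
Apply σ_{E > E2}; surviving tuples: {(12, a, 10), (18, a, 10), (18, a, 12), (19, c, 15), (40, c, 15), (40, c, 19)}
π[E, E2]: project onto (E, E2) → {(12, 10), (18, 10), (18, 12), (19, 15), (40, 15), (40, 19)}

{(12, 10), (18, 10), (18, 12), (19, 15), (40, 15), (40, 19)}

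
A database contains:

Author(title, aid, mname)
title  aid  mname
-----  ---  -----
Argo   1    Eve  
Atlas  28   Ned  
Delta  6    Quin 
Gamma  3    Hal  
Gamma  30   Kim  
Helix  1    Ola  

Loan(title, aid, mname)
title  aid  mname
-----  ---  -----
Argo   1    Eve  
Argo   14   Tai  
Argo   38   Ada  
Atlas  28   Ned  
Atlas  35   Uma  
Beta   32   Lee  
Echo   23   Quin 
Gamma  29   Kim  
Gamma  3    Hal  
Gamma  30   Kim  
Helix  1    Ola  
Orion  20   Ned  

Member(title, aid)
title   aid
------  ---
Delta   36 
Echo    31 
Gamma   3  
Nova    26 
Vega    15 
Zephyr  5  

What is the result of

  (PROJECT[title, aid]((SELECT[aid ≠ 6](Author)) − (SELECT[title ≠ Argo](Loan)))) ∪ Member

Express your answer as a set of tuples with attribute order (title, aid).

σ[aid ≠ 6]: keep tuples satisfying aid ≠ 6 → {(Argo, 1, Eve), (Atlas, 28, Ned), (Gamma, 3, Hal), (Gamma, 30, Kim), (Helix, 1, Ola)}
σ[title ≠ Argo]: keep tuples satisfying title ≠ Argo → {(Atlas, 28, Ned), (Atlas, 35, Uma), (Beta, 32, Lee), (Echo, 23, Quin), (Gamma, 29, Kim), (Gamma, 3, Hal), (Gamma, 30, Kim), (Helix, 1, Ola), (Orion, 20, Ned)}
Set difference of the two operands is {(Argo, 1, Eve)}.
Keep only column(s) title, aid: {(Argo, 1)}
Set union of the two operands is {(Argo, 1), (Delta, 36), (Echo, 31), (Gamma, 3), (Nova, 26), (Vega, 15), (Zephyr, 5)}.

{(Argo, 1), (Delta, 36), (Echo, 31), (Gamma, 3), (Nova, 26), (Vega, 15), (Zephyr, 5)}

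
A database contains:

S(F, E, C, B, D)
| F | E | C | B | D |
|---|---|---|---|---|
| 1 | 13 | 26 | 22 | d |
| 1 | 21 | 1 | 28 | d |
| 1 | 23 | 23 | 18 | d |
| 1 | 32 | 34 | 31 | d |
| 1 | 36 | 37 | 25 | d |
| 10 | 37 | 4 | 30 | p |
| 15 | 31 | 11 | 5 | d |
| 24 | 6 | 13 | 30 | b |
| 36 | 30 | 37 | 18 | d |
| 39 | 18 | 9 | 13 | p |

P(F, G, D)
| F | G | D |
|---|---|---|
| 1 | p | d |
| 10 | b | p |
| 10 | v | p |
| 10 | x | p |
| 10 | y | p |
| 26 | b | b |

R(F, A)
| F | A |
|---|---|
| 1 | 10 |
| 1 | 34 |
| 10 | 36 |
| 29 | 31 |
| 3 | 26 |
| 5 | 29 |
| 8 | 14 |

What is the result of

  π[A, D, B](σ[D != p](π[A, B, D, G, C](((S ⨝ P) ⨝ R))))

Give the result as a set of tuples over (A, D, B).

Natural join on F, D: {(1, 13, 26, 22, d, p), (1, 21, 1, 28, d, p), (1, 23, 23, 18, d, p), (1, 32, 34, 31, d, p), (1, 36, 37, 25, d, p), (10, 37, 4, 30, p, b), (10, 37, 4, 30, p, v), (10, 37, 4, 30, p, x), (10, 37, 4, 30, p, y)}
Natural join on F: {(1, 13, 26, 22, d, p, 10), (1, 13, 26, 22, d, p, 34), (1, 21, 1, 28, d, p, 10), (1, 21, 1, 28, d, p, 34), (1, 23, 23, 18, d, p, 10), (1, 23, 23, 18, d, p, 34), (1, 32, 34, 31, d, p, 10), (1, 32, 34, 31, d, p, 34), (1, 36, 37, 25, d, p, 10), (1, 36, 37, 25, d, p, 34), (10, 37, 4, 30, p, b, 36), (10, 37, 4, 30, p, v, 36), (10, 37, 4, 30, p, x, 36), (10, 37, 4, 30, p, y, 36)}
π[A, B, D, G, C]: project onto (A, B, D, G, C) → {(10, 18, d, p, 23), (10, 22, d, p, 26), (10, 25, d, p, 37), (10, 28, d, p, 1), (10, 31, d, p, 34), (34, 18, d, p, 23), (34, 22, d, p, 26), (34, 25, d, p, 37), (34, 28, d, p, 1), (34, 31, d, p, 34), (36, 30, p, b, 4), (36, 30, p, v, 4), (36, 30, p, x, 4), (36, 30, p, y, 4)}
Filtering on D != p leaves {(10, 18, d, p, 23), (10, 22, d, p, 26), (10, 25, d, p, 37), (10, 28, d, p, 1), (10, 31, d, p, 34), (34, 18, d, p, 23), (34, 22, d, p, 26), (34, 25, d, p, 37), (34, 28, d, p, 1), (34, 31, d, p, 34)}.
π[A, D, B]: project onto (A, D, B) → {(10, d, 18), (10, d, 22), (10, d, 25), (10, d, 28), (10, d, 31), (34, d, 18), (34, d, 22), (34, d, 25), (34, d, 28), (34, d, 31)}

{(10, d, 18), (10, d, 22), (10, d, 25), (10, d, 28), (10, d, 31), (34, d, 18), (34, d, 22), (34, d, 25), (34, d, 28), (34, d, 31)}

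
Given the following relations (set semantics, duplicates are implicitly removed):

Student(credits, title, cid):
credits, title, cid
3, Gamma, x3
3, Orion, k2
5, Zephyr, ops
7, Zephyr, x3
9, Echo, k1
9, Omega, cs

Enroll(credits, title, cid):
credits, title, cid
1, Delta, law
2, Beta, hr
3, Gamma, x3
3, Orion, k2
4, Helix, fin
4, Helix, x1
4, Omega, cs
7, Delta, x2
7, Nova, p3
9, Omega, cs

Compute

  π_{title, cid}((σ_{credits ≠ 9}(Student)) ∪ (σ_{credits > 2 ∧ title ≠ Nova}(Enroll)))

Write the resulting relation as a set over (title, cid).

{(Delta, x2), (Gamma, x3), (Helix, fin), (Helix, x1), (Omega, cs), (Orion, k2), (Zephyr, ops), (Zephyr, x3)}

Apply σ_{credits ≠ 9}; surviving tuples: {(3, Gamma, x3), (3, Orion, k2), (5, Zephyr, ops), (7, Zephyr, x3)}
Apply σ_{credits > 2 ∧ title ≠ Nova}; surviving tuples: {(3, Gamma, x3), (3, Orion, k2), (4, Helix, fin), (4, Helix, x1), (4, Omega, cs), (7, Delta, x2), (9, Omega, cs)}
Union: {(3, Gamma, x3), (3, Orion, k2), (5, Zephyr, ops), (7, Zephyr, x3)} with {(3, Gamma, x3), (3, Orion, k2), (4, Helix, fin), (4, Helix, x1), (4, Omega, cs), (7, Delta, x2), (9, Omega, cs)} → {(3, Gamma, x3), (3, Orion, k2), (4, Helix, fin), (4, Helix, x1), (4, Omega, cs), (5, Zephyr, ops), (7, Delta, x2), (7, Zephyr, x3), (9, Omega, cs)}
π_{title, cid} gives {(Delta, x2), (Gamma, x3), (Helix, fin), (Helix, x1), (Omega, cs), (Orion, k2), (Zephyr, ops), (Zephyr, x3)} (1 duplicate(s) eliminated).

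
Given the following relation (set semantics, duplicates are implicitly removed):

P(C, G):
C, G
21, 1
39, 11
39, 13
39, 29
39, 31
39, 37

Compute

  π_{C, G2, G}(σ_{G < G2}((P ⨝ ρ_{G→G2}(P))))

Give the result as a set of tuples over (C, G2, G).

ρ[G→G2]: schema becomes (C, G2); tuples unchanged.
Joining P and ρ_{G→G2}(P) on C yields {(21, 1, 1), (39, 11, 11), (39, 11, 13), (39, 11, 29), (39, 11, 31), (39, 11, 37), (39, 13, 11), (39, 13, 13), (39, 13, 29), (39, 13, 31), (39, 13, 37), (39, 29, 11), (39, 29, 13), (39, 29, 29), (39, 29, 31), (39, 29, 37), (39, 31, 11), (39, 31, 13), (39, 31, 29), (39, 31, 31), (39, 31, 37), (39, 37, 11), (39, 37, 13), (39, 37, 29), (39, 37, 31), (39, 37, 37)}.
Selection G < G2: {(39, 11, 13), (39, 11, 29), (39, 11, 31), (39, 11, 37), (39, 13, 29), (39, 13, 31), (39, 13, 37), (39, 29, 31), (39, 29, 37), (39, 31, 37)}
Projecting to C, G2, G: {(39, 13, 11), (39, 29, 11), (39, 29, 13), (39, 31, 11), (39, 31, 13), (39, 31, 29), (39, 37, 11), (39, 37, 13), (39, 37, 29), (39, 37, 31)}

{(39, 13, 11), (39, 29, 11), (39, 29, 13), (39, 31, 11), (39, 31, 13), (39, 31, 29), (39, 37, 11), (39, 37, 13), (39, 37, 29), (39, 37, 31)}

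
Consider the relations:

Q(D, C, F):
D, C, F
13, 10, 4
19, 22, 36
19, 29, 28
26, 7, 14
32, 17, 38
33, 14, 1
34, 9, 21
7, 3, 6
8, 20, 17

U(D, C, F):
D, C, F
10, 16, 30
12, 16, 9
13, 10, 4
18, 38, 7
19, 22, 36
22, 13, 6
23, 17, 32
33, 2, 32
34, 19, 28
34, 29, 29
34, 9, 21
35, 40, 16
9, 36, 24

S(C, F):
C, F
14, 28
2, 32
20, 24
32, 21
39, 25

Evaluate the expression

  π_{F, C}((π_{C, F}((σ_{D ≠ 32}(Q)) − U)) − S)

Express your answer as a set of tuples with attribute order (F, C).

Filtering on D ≠ 32 leaves {(13, 10, 4), (19, 22, 36), (19, 29, 28), (26, 7, 14), (33, 14, 1), (34, 9, 21), (7, 3, 6), (8, 20, 17)}.
Difference: {(13, 10, 4), (19, 22, 36), (19, 29, 28), (26, 7, 14), (33, 14, 1), (34, 9, 21), (7, 3, 6), (8, 20, 17)} with {(10, 16, 30), (12, 16, 9), (13, 10, 4), (18, 38, 7), (19, 22, 36), (22, 13, 6), (23, 17, 32), (33, 2, 32), (34, 19, 28), (34, 29, 29), (34, 9, 21), (35, 40, 16), (9, 36, 24)} → {(19, 29, 28), (26, 7, 14), (33, 14, 1), (7, 3, 6), (8, 20, 17)}
Projecting to C, F: {(14, 1), (20, 17), (29, 28), (3, 6), (7, 14)}
Difference: {(14, 1), (20, 17), (29, 28), (3, 6), (7, 14)} with {(14, 28), (2, 32), (20, 24), (32, 21), (39, 25)} → {(14, 1), (20, 17), (29, 28), (3, 6), (7, 14)}
Projecting to F, C: {(1, 14), (14, 7), (17, 20), (28, 29), (6, 3)}

{(1, 14), (14, 7), (17, 20), (28, 29), (6, 3)}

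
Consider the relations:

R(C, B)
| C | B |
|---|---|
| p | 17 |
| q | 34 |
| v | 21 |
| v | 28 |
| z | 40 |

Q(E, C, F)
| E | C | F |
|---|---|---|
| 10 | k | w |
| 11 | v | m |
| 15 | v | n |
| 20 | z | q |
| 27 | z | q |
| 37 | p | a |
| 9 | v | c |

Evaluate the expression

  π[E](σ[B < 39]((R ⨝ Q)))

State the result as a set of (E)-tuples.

R ⋈ Q (natural join on C): {(p, 17, 37, a), (v, 21, 11, m), (v, 21, 15, n), (v, 21, 9, c), (v, 28, 11, m), (v, 28, 15, n), (v, 28, 9, c), (z, 40, 20, q), (z, 40, 27, q)}
Selection B < 39: {(p, 17, 37, a), (v, 21, 11, m), (v, 21, 15, n), (v, 21, 9, c), (v, 28, 11, m), (v, 28, 15, n), (v, 28, 9, c)}
π_{E} gives {11, 15, 37, 9} (3 duplicate(s) eliminated).

{11, 15, 37, 9}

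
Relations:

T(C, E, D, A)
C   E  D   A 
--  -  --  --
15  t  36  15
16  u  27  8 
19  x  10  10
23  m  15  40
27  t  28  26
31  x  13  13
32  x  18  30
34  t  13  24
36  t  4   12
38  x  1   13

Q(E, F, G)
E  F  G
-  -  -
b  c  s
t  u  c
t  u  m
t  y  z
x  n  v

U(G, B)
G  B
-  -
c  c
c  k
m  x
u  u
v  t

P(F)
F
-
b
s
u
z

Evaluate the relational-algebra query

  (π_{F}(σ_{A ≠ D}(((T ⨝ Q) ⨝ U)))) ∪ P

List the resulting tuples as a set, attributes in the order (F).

{b, n, s, u, z}

Joining T and Q on E yields {(15, t, 36, 15, u, c), (15, t, 36, 15, u, m), (15, t, 36, 15, y, z), (19, x, 10, 10, n, v), (27, t, 28, 26, u, c), (27, t, 28, 26, u, m), (27, t, 28, 26, y, z), (31, x, 13, 13, n, v), (32, x, 18, 30, n, v), (34, t, 13, 24, u, c), (34, t, 13, 24, u, m), (34, t, 13, 24, y, z), (36, t, 4, 12, u, c), (36, t, 4, 12, u, m), (36, t, 4, 12, y, z), (38, x, 1, 13, n, v)}.
Joining (T ⨝ Q) and U on G yields {(15, t, 36, 15, u, c, c), (15, t, 36, 15, u, c, k), (15, t, 36, 15, u, m, x), (19, x, 10, 10, n, v, t), (27, t, 28, 26, u, c, c), (27, t, 28, 26, u, c, k), (27, t, 28, 26, u, m, x), (31, x, 13, 13, n, v, t), (32, x, 18, 30, n, v, t), (34, t, 13, 24, u, c, c), (34, t, 13, 24, u, c, k), (34, t, 13, 24, u, m, x), (36, t, 4, 12, u, c, c), (36, t, 4, 12, u, c, k), (36, t, 4, 12, u, m, x), (38, x, 1, 13, n, v, t)}.
σ[A ≠ D]: keep tuples satisfying A ≠ D → {(15, t, 36, 15, u, c, c), (15, t, 36, 15, u, c, k), (15, t, 36, 15, u, m, x), (27, t, 28, 26, u, c, c), (27, t, 28, 26, u, c, k), (27, t, 28, 26, u, m, x), (32, x, 18, 30, n, v, t), (34, t, 13, 24, u, c, c), (34, t, 13, 24, u, c, k), (34, t, 13, 24, u, m, x), (36, t, 4, 12, u, c, c), (36, t, 4, 12, u, c, k), (36, t, 4, 12, u, m, x), (38, x, 1, 13, n, v, t)}
Projecting to F (12 duplicate(s) eliminated): {n, u}
Taking the union: {b, n, s, u, z}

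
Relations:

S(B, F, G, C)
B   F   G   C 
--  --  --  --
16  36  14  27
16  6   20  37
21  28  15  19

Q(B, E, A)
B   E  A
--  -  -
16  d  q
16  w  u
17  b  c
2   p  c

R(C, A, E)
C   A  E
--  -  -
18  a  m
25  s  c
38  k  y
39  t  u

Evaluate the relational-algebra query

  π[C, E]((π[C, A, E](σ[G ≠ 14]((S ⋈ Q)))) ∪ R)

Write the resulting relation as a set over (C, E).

{(18, m), (25, c), (37, d), (37, w), (38, y), (39, u)}

Joining S and Q on B yields {(16, 36, 14, 27, d, q), (16, 36, 14, 27, w, u), (16, 6, 20, 37, d, q), (16, 6, 20, 37, w, u)}.
Selection G ≠ 14: {(16, 6, 20, 37, d, q), (16, 6, 20, 37, w, u)}
π[C, A, E]: project onto (C, A, E) → {(37, q, d), (37, u, w)}
Taking the union: {(18, a, m), (25, s, c), (37, q, d), (37, u, w), (38, k, y), (39, t, u)}
π[C, E]: project onto (C, E) → {(18, m), (25, c), (37, d), (37, w), (38, y), (39, u)}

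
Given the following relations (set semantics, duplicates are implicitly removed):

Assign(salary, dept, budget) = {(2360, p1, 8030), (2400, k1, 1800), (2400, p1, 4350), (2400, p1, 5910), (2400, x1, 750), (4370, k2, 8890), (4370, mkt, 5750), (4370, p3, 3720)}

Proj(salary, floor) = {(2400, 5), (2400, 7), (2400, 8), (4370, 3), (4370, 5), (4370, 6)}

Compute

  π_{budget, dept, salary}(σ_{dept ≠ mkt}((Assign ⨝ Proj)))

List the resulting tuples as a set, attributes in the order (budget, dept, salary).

Assign ⋈ Proj (natural join on salary): {(2400, k1, 1800, 5), (2400, k1, 1800, 7), (2400, k1, 1800, 8), (2400, p1, 4350, 5), (2400, p1, 4350, 7), (2400, p1, 4350, 8), (2400, p1, 5910, 5), (2400, p1, 5910, 7), (2400, p1, 5910, 8), (2400, x1, 750, 5), (2400, x1, 750, 7), (2400, x1, 750, 8), (4370, k2, 8890, 3), (4370, k2, 8890, 5), (4370, k2, 8890, 6), (4370, mkt, 5750, 3), (4370, mkt, 5750, 5), (4370, mkt, 5750, 6), (4370, p3, 3720, 3), (4370, p3, 3720, 5), (4370, p3, 3720, 6)}
σ[dept ≠ mkt]: keep tuples satisfying dept ≠ mkt → {(2400, k1, 1800, 5), (2400, k1, 1800, 7), (2400, k1, 1800, 8), (2400, p1, 4350, 5), (2400, p1, 4350, 7), (2400, p1, 4350, 8), (2400, p1, 5910, 5), (2400, p1, 5910, 7), (2400, p1, 5910, 8), (2400, x1, 750, 5), (2400, x1, 750, 7), (2400, x1, 750, 8), (4370, k2, 8890, 3), (4370, k2, 8890, 5), (4370, k2, 8890, 6), (4370, p3, 3720, 3), (4370, p3, 3720, 5), (4370, p3, 3720, 6)}
Keep only column(s) budget, dept, salary (12 duplicate(s) eliminated): {(1800, k1, 2400), (3720, p3, 4370), (4350, p1, 2400), (5910, p1, 2400), (750, x1, 2400), (8890, k2, 4370)}

{(1800, k1, 2400), (3720, p3, 4370), (4350, p1, 2400), (5910, p1, 2400), (750, x1, 2400), (8890, k2, 4370)}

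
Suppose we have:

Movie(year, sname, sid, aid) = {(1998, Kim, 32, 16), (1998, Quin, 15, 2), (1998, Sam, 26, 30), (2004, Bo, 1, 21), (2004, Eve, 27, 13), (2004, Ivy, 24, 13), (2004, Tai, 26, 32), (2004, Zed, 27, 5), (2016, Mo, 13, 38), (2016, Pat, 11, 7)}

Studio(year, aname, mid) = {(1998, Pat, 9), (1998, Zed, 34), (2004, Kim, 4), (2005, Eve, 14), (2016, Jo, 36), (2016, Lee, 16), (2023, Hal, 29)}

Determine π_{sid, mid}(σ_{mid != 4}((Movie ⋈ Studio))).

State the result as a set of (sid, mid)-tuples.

{(11, 16), (11, 36), (13, 16), (13, 36), (15, 34), (15, 9), (26, 34), (26, 9), (32, 34), (32, 9)}

Movie ⋈ Studio (natural join on year): {(1998, Kim, 32, 16, Pat, 9), (1998, Kim, 32, 16, Zed, 34), (1998, Quin, 15, 2, Pat, 9), (1998, Quin, 15, 2, Zed, 34), (1998, Sam, 26, 30, Pat, 9), (1998, Sam, 26, 30, Zed, 34), (2004, Bo, 1, 21, Kim, 4), (2004, Eve, 27, 13, Kim, 4), (2004, Ivy, 24, 13, Kim, 4), (2004, Tai, 26, 32, Kim, 4), (2004, Zed, 27, 5, Kim, 4), (2016, Mo, 13, 38, Jo, 36), (2016, Mo, 13, 38, Lee, 16), (2016, Pat, 11, 7, Jo, 36), (2016, Pat, 11, 7, Lee, 16)}
σ[mid != 4]: keep tuples satisfying mid != 4 → {(1998, Kim, 32, 16, Pat, 9), (1998, Kim, 32, 16, Zed, 34), (1998, Quin, 15, 2, Pat, 9), (1998, Quin, 15, 2, Zed, 34), (1998, Sam, 26, 30, Pat, 9), (1998, Sam, 26, 30, Zed, 34), (2016, Mo, 13, 38, Jo, 36), (2016, Mo, 13, 38, Lee, 16), (2016, Pat, 11, 7, Jo, 36), (2016, Pat, 11, 7, Lee, 16)}
π[sid, mid]: project onto (sid, mid) → {(11, 16), (11, 36), (13, 16), (13, 36), (15, 34), (15, 9), (26, 34), (26, 9), (32, 34), (32, 9)}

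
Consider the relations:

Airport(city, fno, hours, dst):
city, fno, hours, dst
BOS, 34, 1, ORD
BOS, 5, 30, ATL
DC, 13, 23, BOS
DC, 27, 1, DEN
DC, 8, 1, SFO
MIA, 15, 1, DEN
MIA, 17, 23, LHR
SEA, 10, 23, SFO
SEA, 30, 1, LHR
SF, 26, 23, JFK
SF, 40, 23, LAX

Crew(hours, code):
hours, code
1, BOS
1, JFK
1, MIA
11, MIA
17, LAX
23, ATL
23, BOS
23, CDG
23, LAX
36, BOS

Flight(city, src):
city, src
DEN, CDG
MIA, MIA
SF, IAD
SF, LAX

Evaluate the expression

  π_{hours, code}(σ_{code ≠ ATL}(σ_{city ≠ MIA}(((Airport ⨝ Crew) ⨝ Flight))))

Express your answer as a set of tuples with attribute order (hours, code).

{(23, BOS), (23, CDG), (23, LAX)}

Natural join on hours: {(BOS, 34, 1, ORD, BOS), (BOS, 34, 1, ORD, JFK), (BOS, 34, 1, ORD, MIA), (DC, 13, 23, BOS, ATL), (DC, 13, 23, BOS, BOS), (DC, 13, 23, BOS, CDG), (DC, 13, 23, BOS, LAX), (DC, 27, 1, DEN, BOS), (DC, 27, 1, DEN, JFK), (DC, 27, 1, DEN, MIA), (DC, 8, 1, SFO, BOS), (DC, 8, 1, SFO, JFK), (DC, 8, 1, SFO, MIA), (MIA, 15, 1, DEN, BOS), (MIA, 15, 1, DEN, JFK), (MIA, 15, 1, DEN, MIA), (MIA, 17, 23, LHR, ATL), (MIA, 17, 23, LHR, BOS), (MIA, 17, 23, LHR, CDG), (MIA, 17, 23, LHR, LAX), (SEA, 10, 23, SFO, ATL), (SEA, 10, 23, SFO, BOS), (SEA, 10, 23, SFO, CDG), (SEA, 10, 23, SFO, LAX), (SEA, 30, 1, LHR, BOS), (SEA, 30, 1, LHR, JFK), (SEA, 30, 1, LHR, MIA), (SF, 26, 23, JFK, ATL), (SF, 26, 23, JFK, BOS), (SF, 26, 23, JFK, CDG), (SF, 26, 23, JFK, LAX), (SF, 40, 23, LAX, ATL), (SF, 40, 23, LAX, BOS), (SF, 40, 23, LAX, CDG), (SF, 40, 23, LAX, LAX)}
Natural join on city: {(MIA, 15, 1, DEN, BOS, MIA), (MIA, 15, 1, DEN, JFK, MIA), (MIA, 15, 1, DEN, MIA, MIA), (MIA, 17, 23, LHR, ATL, MIA), (MIA, 17, 23, LHR, BOS, MIA), (MIA, 17, 23, LHR, CDG, MIA), (MIA, 17, 23, LHR, LAX, MIA), (SF, 26, 23, JFK, ATL, IAD), (SF, 26, 23, JFK, ATL, LAX), (SF, 26, 23, JFK, BOS, IAD), (SF, 26, 23, JFK, BOS, LAX), (SF, 26, 23, JFK, CDG, IAD), (SF, 26, 23, JFK, CDG, LAX), (SF, 26, 23, JFK, LAX, IAD), (SF, 26, 23, JFK, LAX, LAX), (SF, 40, 23, LAX, ATL, IAD), (SF, 40, 23, LAX, ATL, LAX), (SF, 40, 23, LAX, BOS, IAD), (SF, 40, 23, LAX, BOS, LAX), (SF, 40, 23, LAX, CDG, IAD), (SF, 40, 23, LAX, CDG, LAX), (SF, 40, 23, LAX, LAX, IAD), (SF, 40, 23, LAX, LAX, LAX)}
Selection city ≠ MIA: {(SF, 26, 23, JFK, ATL, IAD), (SF, 26, 23, JFK, ATL, LAX), (SF, 26, 23, JFK, BOS, IAD), (SF, 26, 23, JFK, BOS, LAX), (SF, 26, 23, JFK, CDG, IAD), (SF, 26, 23, JFK, CDG, LAX), (SF, 26, 23, JFK, LAX, IAD), (SF, 26, 23, JFK, LAX, LAX), (SF, 40, 23, LAX, ATL, IAD), (SF, 40, 23, LAX, ATL, LAX), (SF, 40, 23, LAX, BOS, IAD), (SF, 40, 23, LAX, BOS, LAX), (SF, 40, 23, LAX, CDG, IAD), (SF, 40, 23, LAX, CDG, LAX), (SF, 40, 23, LAX, LAX, IAD), (SF, 40, 23, LAX, LAX, LAX)}
Selection code ≠ ATL: {(SF, 26, 23, JFK, BOS, IAD), (SF, 26, 23, JFK, BOS, LAX), (SF, 26, 23, JFK, CDG, IAD), (SF, 26, 23, JFK, CDG, LAX), (SF, 26, 23, JFK, LAX, IAD), (SF, 26, 23, JFK, LAX, LAX), (SF, 40, 23, LAX, BOS, IAD), (SF, 40, 23, LAX, BOS, LAX), (SF, 40, 23, LAX, CDG, IAD), (SF, 40, 23, LAX, CDG, LAX), (SF, 40, 23, LAX, LAX, IAD), (SF, 40, 23, LAX, LAX, LAX)}
π[hours, code]: project onto (hours, code) (9 duplicate(s) eliminated) → {(23, BOS), (23, CDG), (23, LAX)}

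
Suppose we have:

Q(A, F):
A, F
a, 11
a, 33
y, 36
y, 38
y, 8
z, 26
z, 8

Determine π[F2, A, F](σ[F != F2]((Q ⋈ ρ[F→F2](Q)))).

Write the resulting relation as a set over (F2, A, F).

{(11, a, 33), (26, z, 8), (33, a, 11), (36, y, 38), (36, y, 8), (38, y, 36), (38, y, 8), (8, y, 36), (8, y, 38), (8, z, 26)}

ρ[F→F2]: schema becomes (A, F2); tuples unchanged.
Natural join on A: {(a, 11, 11), (a, 11, 33), (a, 33, 11), (a, 33, 33), (y, 36, 36), (y, 36, 38), (y, 36, 8), (y, 38, 36), (y, 38, 38), (y, 38, 8), (y, 8, 36), (y, 8, 38), (y, 8, 8), (z, 26, 26), (z, 26, 8), (z, 8, 26), (z, 8, 8)}
Selection F != F2: {(a, 11, 33), (a, 33, 11), (y, 36, 38), (y, 36, 8), (y, 38, 36), (y, 38, 8), (y, 8, 36), (y, 8, 38), (z, 26, 8), (z, 8, 26)}
Keep only column(s) F2, A, F: {(11, a, 33), (26, z, 8), (33, a, 11), (36, y, 38), (36, y, 8), (38, y, 36), (38, y, 8), (8, y, 36), (8, y, 38), (8, z, 26)}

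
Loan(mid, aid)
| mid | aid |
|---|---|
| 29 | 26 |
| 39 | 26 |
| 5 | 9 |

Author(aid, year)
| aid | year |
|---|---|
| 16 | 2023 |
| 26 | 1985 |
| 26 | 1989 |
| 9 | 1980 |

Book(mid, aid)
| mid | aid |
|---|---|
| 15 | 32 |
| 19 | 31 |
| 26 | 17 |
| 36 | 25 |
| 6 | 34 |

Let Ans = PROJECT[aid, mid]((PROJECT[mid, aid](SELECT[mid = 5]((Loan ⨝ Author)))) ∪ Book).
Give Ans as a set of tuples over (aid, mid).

{(17, 26), (25, 36), (31, 19), (32, 15), (34, 6), (9, 5)}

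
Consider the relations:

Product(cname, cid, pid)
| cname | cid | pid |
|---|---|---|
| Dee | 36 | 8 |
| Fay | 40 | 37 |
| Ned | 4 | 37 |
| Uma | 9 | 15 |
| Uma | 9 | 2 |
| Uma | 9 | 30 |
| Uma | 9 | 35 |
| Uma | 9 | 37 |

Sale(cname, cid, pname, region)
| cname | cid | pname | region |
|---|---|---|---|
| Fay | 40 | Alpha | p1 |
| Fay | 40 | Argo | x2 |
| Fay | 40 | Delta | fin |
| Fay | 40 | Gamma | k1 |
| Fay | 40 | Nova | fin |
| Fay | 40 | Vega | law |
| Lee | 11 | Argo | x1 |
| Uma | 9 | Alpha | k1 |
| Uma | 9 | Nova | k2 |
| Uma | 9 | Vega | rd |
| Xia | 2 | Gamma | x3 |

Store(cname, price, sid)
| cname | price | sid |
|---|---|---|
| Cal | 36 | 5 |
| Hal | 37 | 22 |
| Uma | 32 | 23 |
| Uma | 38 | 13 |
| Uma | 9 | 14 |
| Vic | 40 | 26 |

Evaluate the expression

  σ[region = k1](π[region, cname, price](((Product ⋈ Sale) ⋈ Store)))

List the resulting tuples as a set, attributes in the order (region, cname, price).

{(k1, Uma, 32), (k1, Uma, 38), (k1, Uma, 9)}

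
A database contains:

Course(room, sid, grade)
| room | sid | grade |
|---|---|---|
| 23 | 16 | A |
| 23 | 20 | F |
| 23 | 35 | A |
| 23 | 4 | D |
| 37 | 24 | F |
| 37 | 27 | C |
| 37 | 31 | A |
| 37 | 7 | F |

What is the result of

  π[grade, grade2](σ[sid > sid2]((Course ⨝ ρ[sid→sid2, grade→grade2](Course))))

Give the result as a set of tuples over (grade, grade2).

ρ[sid→sid2, grade→grade2]: schema becomes (room, sid2, grade2); tuples unchanged.
Joining Course and ρ[sid→sid2, grade→grade2](Course) on room yields {(23, 16, A, 16, A), (23, 16, A, 20, F), (23, 16, A, 35, A), (23, 16, A, 4, D), (23, 20, F, 16, A), (23, 20, F, 20, F), (23, 20, F, 35, A), (23, 20, F, 4, D), (23, 35, A, 16, A), (23, 35, A, 20, F), (23, 35, A, 35, A), (23, 35, A, 4, D), (23, 4, D, 16, A), (23, 4, D, 20, F), (23, 4, D, 35, A), (23, 4, D, 4, D), (37, 24, F, 24, F), (37, 24, F, 27, C), (37, 24, F, 31, A), (37, 24, F, 7, F), (37, 27, C, 24, F), (37, 27, C, 27, C), (37, 27, C, 31, A), (37, 27, C, 7, F), (37, 31, A, 24, F), (37, 31, A, 27, C), (37, 31, A, 31, A), (37, 31, A, 7, F), (37, 7, F, 24, F), (37, 7, F, 27, C), (37, 7, F, 31, A), (37, 7, F, 7, F)}.
σ[sid > sid2]: keep tuples satisfying sid > sid2 → {(23, 16, A, 4, D), (23, 20, F, 16, A), (23, 20, F, 4, D), (23, 35, A, 16, A), (23, 35, A, 20, F), (23, 35, A, 4, D), (37, 24, F, 7, F), (37, 27, C, 24, F), (37, 27, C, 7, F), (37, 31, A, 24, F), (37, 31, A, 27, C), (37, 31, A, 7, F)}
Projecting to grade, grade2 (4 duplicate(s) eliminated): {(A, A), (A, C), (A, D), (A, F), (C, F), (F, A), (F, D), (F, F)}

{(A, A), (A, C), (A, D), (A, F), (C, F), (F, A), (F, D), (F, F)}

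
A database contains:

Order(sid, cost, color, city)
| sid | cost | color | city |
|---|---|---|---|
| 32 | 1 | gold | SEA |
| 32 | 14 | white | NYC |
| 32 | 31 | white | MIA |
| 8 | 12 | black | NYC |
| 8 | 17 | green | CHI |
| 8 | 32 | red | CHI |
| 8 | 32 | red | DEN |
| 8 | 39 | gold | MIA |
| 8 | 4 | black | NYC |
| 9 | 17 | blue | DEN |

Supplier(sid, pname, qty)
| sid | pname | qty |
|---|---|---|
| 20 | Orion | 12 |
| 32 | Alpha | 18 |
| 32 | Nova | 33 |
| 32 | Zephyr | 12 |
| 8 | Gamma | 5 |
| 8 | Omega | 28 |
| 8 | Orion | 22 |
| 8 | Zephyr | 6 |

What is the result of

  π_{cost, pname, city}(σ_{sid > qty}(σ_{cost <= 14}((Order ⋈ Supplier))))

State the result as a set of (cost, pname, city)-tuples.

Natural join on sid: {(32, 1, gold, SEA, Alpha, 18), (32, 1, gold, SEA, Nova, 33), (32, 1, gold, SEA, Zephyr, 12), (32, 14, white, NYC, Alpha, 18), (32, 14, white, NYC, Nova, 33), (32, 14, white, NYC, Zephyr, 12), (32, 31, white, MIA, Alpha, 18), (32, 31, white, MIA, Nova, 33), (32, 31, white, MIA, Zephyr, 12), (8, 12, black, NYC, Gamma, 5), (8, 12, black, NYC, Omega, 28), (8, 12, black, NYC, Orion, 22), (8, 12, black, NYC, Zephyr, 6), (8, 17, green, CHI, Gamma, 5), (8, 17, green, CHI, Omega, 28), (8, 17, green, CHI, Orion, 22), (8, 17, green, CHI, Zephyr, 6), (8, 32, red, CHI, Gamma, 5), (8, 32, red, CHI, Omega, 28), (8, 32, red, CHI, Orion, 22), (8, 32, red, CHI, Zephyr, 6), (8, 32, red, DEN, Gamma, 5), (8, 32, red, DEN, Omega, 28), (8, 32, red, DEN, Orion, 22), (8, 32, red, DEN, Zephyr, 6), (8, 39, gold, MIA, Gamma, 5), (8, 39, gold, MIA, Omega, 28), (8, 39, gold, MIA, Orion, 22), (8, 39, gold, MIA, Zephyr, 6), (8, 4, black, NYC, Gamma, 5), (8, 4, black, NYC, Omega, 28), (8, 4, black, NYC, Orion, 22), (8, 4, black, NYC, Zephyr, 6)}
Apply σ_{cost <= 14}; surviving tuples: {(32, 1, gold, SEA, Alpha, 18), (32, 1, gold, SEA, Nova, 33), (32, 1, gold, SEA, Zephyr, 12), (32, 14, white, NYC, Alpha, 18), (32, 14, white, NYC, Nova, 33), (32, 14, white, NYC, Zephyr, 12), (8, 12, black, NYC, Gamma, 5), (8, 12, black, NYC, Omega, 28), (8, 12, black, NYC, Orion, 22), (8, 12, black, NYC, Zephyr, 6), (8, 4, black, NYC, Gamma, 5), (8, 4, black, NYC, Omega, 28), (8, 4, black, NYC, Orion, 22), (8, 4, black, NYC, Zephyr, 6)}
Apply σ_{sid > qty}; surviving tuples: {(32, 1, gold, SEA, Alpha, 18), (32, 1, gold, SEA, Zephyr, 12), (32, 14, white, NYC, Alpha, 18), (32, 14, white, NYC, Zephyr, 12), (8, 12, black, NYC, Gamma, 5), (8, 12, black, NYC, Zephyr, 6), (8, 4, black, NYC, Gamma, 5), (8, 4, black, NYC, Zephyr, 6)}
Projecting to cost, pname, city: {(1, Alpha, SEA), (1, Zephyr, SEA), (12, Gamma, NYC), (12, Zephyr, NYC), (14, Alpha, NYC), (14, Zephyr, NYC), (4, Gamma, NYC), (4, Zephyr, NYC)}

{(1, Alpha, SEA), (1, Zephyr, SEA), (12, Gamma, NYC), (12, Zephyr, NYC), (14, Alpha, NYC), (14, Zephyr, NYC), (4, Gamma, NYC), (4, Zephyr, NYC)}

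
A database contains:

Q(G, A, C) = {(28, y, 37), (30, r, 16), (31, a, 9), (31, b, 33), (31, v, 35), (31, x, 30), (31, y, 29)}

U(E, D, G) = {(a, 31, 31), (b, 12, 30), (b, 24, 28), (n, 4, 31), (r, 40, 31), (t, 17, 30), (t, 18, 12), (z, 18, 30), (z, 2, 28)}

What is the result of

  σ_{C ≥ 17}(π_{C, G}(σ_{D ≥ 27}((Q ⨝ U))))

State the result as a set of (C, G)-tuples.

{(29, 31), (30, 31), (33, 31), (35, 31)}

Natural join on G: {(28, y, 37, b, 24), (28, y, 37, z, 2), (30, r, 16, b, 12), (30, r, 16, t, 17), (30, r, 16, z, 18), (31, a, 9, a, 31), (31, a, 9, n, 4), (31, a, 9, r, 40), (31, b, 33, a, 31), (31, b, 33, n, 4), (31, b, 33, r, 40), (31, v, 35, a, 31), (31, v, 35, n, 4), (31, v, 35, r, 40), (31, x, 30, a, 31), (31, x, 30, n, 4), (31, x, 30, r, 40), (31, y, 29, a, 31), (31, y, 29, n, 4), (31, y, 29, r, 40)}
Selection D ≥ 27: {(31, a, 9, a, 31), (31, a, 9, r, 40), (31, b, 33, a, 31), (31, b, 33, r, 40), (31, v, 35, a, 31), (31, v, 35, r, 40), (31, x, 30, a, 31), (31, x, 30, r, 40), (31, y, 29, a, 31), (31, y, 29, r, 40)}
π_{C, G} gives {(29, 31), (30, 31), (33, 31), (35, 31), (9, 31)} (5 duplicate(s) eliminated).
Selection C ≥ 17: {(29, 31), (30, 31), (33, 31), (35, 31)}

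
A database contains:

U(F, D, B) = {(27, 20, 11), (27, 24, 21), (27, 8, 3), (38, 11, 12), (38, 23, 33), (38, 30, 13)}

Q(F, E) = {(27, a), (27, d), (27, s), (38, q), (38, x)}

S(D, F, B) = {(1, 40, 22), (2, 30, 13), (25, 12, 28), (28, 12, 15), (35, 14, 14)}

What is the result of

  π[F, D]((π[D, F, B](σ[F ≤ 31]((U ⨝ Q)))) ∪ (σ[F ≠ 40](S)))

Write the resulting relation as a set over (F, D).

{(12, 25), (12, 28), (14, 35), (27, 20), (27, 24), (27, 8), (30, 2)}

Natural join on F: {(27, 20, 11, a), (27, 20, 11, d), (27, 20, 11, s), (27, 24, 21, a), (27, 24, 21, d), (27, 24, 21, s), (27, 8, 3, a), (27, 8, 3, d), (27, 8, 3, s), (38, 11, 12, q), (38, 11, 12, x), (38, 23, 33, q), (38, 23, 33, x), (38, 30, 13, q), (38, 30, 13, x)}
Filtering on F ≤ 31 leaves {(27, 20, 11, a), (27, 20, 11, d), (27, 20, 11, s), (27, 24, 21, a), (27, 24, 21, d), (27, 24, 21, s), (27, 8, 3, a), (27, 8, 3, d), (27, 8, 3, s)}.
Projecting to D, F, B (6 duplicate(s) eliminated): {(20, 27, 11), (24, 27, 21), (8, 27, 3)}
Filtering on F ≠ 40 leaves {(2, 30, 13), (25, 12, 28), (28, 12, 15), (35, 14, 14)}.
Union: {(20, 27, 11), (24, 27, 21), (8, 27, 3)} with {(2, 30, 13), (25, 12, 28), (28, 12, 15), (35, 14, 14)} → {(2, 30, 13), (20, 27, 11), (24, 27, 21), (25, 12, 28), (28, 12, 15), (35, 14, 14), (8, 27, 3)}
Projecting to F, D: {(12, 25), (12, 28), (14, 35), (27, 20), (27, 24), (27, 8), (30, 2)}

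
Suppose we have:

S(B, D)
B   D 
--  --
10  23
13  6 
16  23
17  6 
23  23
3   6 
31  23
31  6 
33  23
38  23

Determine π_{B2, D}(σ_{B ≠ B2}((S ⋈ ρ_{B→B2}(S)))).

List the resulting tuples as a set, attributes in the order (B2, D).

ρ[B→B2]: schema becomes (B2, D); tuples unchanged.
Joining S and ρ_{B→B2}(S) on D yields {(10, 23, 10), (10, 23, 16), (10, 23, 23), (10, 23, 31), (10, 23, 33), (10, 23, 38), (13, 6, 13), (13, 6, 17), (13, 6, 3), (13, 6, 31), (16, 23, 10), (16, 23, 16), (16, 23, 23), (16, 23, 31), (16, 23, 33), (16, 23, 38), (17, 6, 13), (17, 6, 17), (17, 6, 3), (17, 6, 31), (23, 23, 10), (23, 23, 16), (23, 23, 23), (23, 23, 31), (23, 23, 33), (23, 23, 38), (3, 6, 13), (3, 6, 17), (3, 6, 3), (3, 6, 31), (31, 23, 10), (31, 23, 16), (31, 23, 23), (31, 23, 31), (31, 23, 33), (31, 23, 38), (31, 6, 13), (31, 6, 17), (31, 6, 3), (31, 6, 31), (33, 23, 10), (33, 23, 16), (33, 23, 23), (33, 23, 31), (33, 23, 33), (33, 23, 38), (38, 23, 10), (38, 23, 16), (38, 23, 23), (38, 23, 31), (38, 23, 33), (38, 23, 38)}.
Selection B ≠ B2: {(10, 23, 16), (10, 23, 23), (10, 23, 31), (10, 23, 33), (10, 23, 38), (13, 6, 17), (13, 6, 3), (13, 6, 31), (16, 23, 10), (16, 23, 23), (16, 23, 31), (16, 23, 33), (16, 23, 38), (17, 6, 13), (17, 6, 3), (17, 6, 31), (23, 23, 10), (23, 23, 16), (23, 23, 31), (23, 23, 33), (23, 23, 38), (3, 6, 13), (3, 6, 17), (3, 6, 31), (31, 23, 10), (31, 23, 16), (31, 23, 23), (31, 23, 33), (31, 23, 38), (31, 6, 13), (31, 6, 17), (31, 6, 3), (33, 23, 10), (33, 23, 16), (33, 23, 23), (33, 23, 31), (33, 23, 38), (38, 23, 10), (38, 23, 16), (38, 23, 23), (38, 23, 31), (38, 23, 33)}
Projecting to B2, D (32 duplicate(s) eliminated): {(10, 23), (13, 6), (16, 23), (17, 6), (23, 23), (3, 6), (31, 23), (31, 6), (33, 23), (38, 23)}

{(10, 23), (13, 6), (16, 23), (17, 6), (23, 23), (3, 6), (31, 23), (31, 6), (33, 23), (38, 23)}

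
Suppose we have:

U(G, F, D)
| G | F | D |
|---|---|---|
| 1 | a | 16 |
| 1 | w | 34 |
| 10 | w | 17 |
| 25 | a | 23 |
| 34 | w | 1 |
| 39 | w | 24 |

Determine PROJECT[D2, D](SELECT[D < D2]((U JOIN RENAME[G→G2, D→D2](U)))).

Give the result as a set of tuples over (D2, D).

{(17, 1), (23, 16), (24, 1), (24, 17), (34, 1), (34, 17), (34, 24)}

ρ[G→G2, D→D2]: schema becomes (G2, F, D2); tuples unchanged.
U ⋈ RENAME[G→G2, D→D2](U) (natural join on F): {(1, a, 16, 1, 16), (1, a, 16, 25, 23), (1, w, 34, 1, 34), (1, w, 34, 10, 17), (1, w, 34, 34, 1), (1, w, 34, 39, 24), (10, w, 17, 1, 34), (10, w, 17, 10, 17), (10, w, 17, 34, 1), (10, w, 17, 39, 24), (25, a, 23, 1, 16), (25, a, 23, 25, 23), (34, w, 1, 1, 34), (34, w, 1, 10, 17), (34, w, 1, 34, 1), (34, w, 1, 39, 24), (39, w, 24, 1, 34), (39, w, 24, 10, 17), (39, w, 24, 34, 1), (39, w, 24, 39, 24)}
Apply σ_{D < D2}; surviving tuples: {(1, a, 16, 25, 23), (10, w, 17, 1, 34), (10, w, 17, 39, 24), (34, w, 1, 1, 34), (34, w, 1, 10, 17), (34, w, 1, 39, 24), (39, w, 24, 1, 34)}
π_{D2, D} gives {(17, 1), (23, 16), (24, 1), (24, 17), (34, 1), (34, 17), (34, 24)}.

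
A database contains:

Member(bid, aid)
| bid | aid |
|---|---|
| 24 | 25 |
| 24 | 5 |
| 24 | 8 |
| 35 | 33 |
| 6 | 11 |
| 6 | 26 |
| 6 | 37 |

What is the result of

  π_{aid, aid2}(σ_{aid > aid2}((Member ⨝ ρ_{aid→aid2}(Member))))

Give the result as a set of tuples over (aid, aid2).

ρ[aid→aid2]: schema becomes (bid, aid2); tuples unchanged.
Natural join on bid: {(24, 25, 25), (24, 25, 5), (24, 25, 8), (24, 5, 25), (24, 5, 5), (24, 5, 8), (24, 8, 25), (24, 8, 5), (24, 8, 8), (35, 33, 33), (6, 11, 11), (6, 11, 26), (6, 11, 37), (6, 26, 11), (6, 26, 26), (6, 26, 37), (6, 37, 11), (6, 37, 26), (6, 37, 37)}
σ[aid > aid2]: keep tuples satisfying aid > aid2 → {(24, 25, 5), (24, 25, 8), (24, 8, 5), (6, 26, 11), (6, 37, 11), (6, 37, 26)}
Keep only column(s) aid, aid2: {(25, 5), (25, 8), (26, 11), (37, 11), (37, 26), (8, 5)}

{(25, 5), (25, 8), (26, 11), (37, 11), (37, 26), (8, 5)}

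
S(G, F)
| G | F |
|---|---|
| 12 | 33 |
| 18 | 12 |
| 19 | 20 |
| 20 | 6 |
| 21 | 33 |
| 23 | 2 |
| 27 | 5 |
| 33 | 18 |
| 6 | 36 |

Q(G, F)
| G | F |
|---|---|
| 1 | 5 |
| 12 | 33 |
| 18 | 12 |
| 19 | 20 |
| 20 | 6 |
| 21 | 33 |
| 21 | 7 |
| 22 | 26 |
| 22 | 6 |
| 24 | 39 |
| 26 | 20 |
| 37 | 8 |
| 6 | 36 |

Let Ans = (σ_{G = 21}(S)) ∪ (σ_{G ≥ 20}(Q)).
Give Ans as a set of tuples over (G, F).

σ[G = 21]: keep tuples satisfying G = 21 → {(21, 33)}
σ[G ≥ 20]: keep tuples satisfying G ≥ 20 → {(20, 6), (21, 33), (21, 7), (22, 26), (22, 6), (24, 39), (26, 20), (37, 8)}
Taking the union: {(20, 6), (21, 33), (21, 7), (22, 26), (22, 6), (24, 39), (26, 20), (37, 8)}

{(20, 6), (21, 33), (21, 7), (22, 26), (22, 6), (24, 39), (26, 20), (37, 8)}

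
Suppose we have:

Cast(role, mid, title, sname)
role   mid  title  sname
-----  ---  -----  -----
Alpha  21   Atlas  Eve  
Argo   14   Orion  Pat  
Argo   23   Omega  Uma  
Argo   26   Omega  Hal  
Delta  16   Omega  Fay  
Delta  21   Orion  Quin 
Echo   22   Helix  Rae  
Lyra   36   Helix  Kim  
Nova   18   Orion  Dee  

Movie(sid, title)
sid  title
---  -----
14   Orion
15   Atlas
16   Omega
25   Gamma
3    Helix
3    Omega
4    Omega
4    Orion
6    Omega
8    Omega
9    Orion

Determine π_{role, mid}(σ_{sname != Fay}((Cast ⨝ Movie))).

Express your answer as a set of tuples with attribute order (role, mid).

{(Alpha, 21), (Argo, 14), (Argo, 23), (Argo, 26), (Delta, 21), (Echo, 22), (Lyra, 36), (Nova, 18)}

Natural join on title: {(Alpha, 21, Atlas, Eve, 15), (Argo, 14, Orion, Pat, 14), (Argo, 14, Orion, Pat, 4), (Argo, 14, Orion, Pat, 9), (Argo, 23, Omega, Uma, 16), (Argo, 23, Omega, Uma, 3), (Argo, 23, Omega, Uma, 4), (Argo, 23, Omega, Uma, 6), (Argo, 23, Omega, Uma, 8), (Argo, 26, Omega, Hal, 16), (Argo, 26, Omega, Hal, 3), (Argo, 26, Omega, Hal, 4), (Argo, 26, Omega, Hal, 6), (Argo, 26, Omega, Hal, 8), (Delta, 16, Omega, Fay, 16), (Delta, 16, Omega, Fay, 3), (Delta, 16, Omega, Fay, 4), (Delta, 16, Omega, Fay, 6), (Delta, 16, Omega, Fay, 8), (Delta, 21, Orion, Quin, 14), (Delta, 21, Orion, Quin, 4), (Delta, 21, Orion, Quin, 9), (Echo, 22, Helix, Rae, 3), (Lyra, 36, Helix, Kim, 3), (Nova, 18, Orion, Dee, 14), (Nova, 18, Orion, Dee, 4), (Nova, 18, Orion, Dee, 9)}
Apply σ_{sname != Fay}; surviving tuples: {(Alpha, 21, Atlas, Eve, 15), (Argo, 14, Orion, Pat, 14), (Argo, 14, Orion, Pat, 4), (Argo, 14, Orion, Pat, 9), (Argo, 23, Omega, Uma, 16), (Argo, 23, Omega, Uma, 3), (Argo, 23, Omega, Uma, 4), (Argo, 23, Omega, Uma, 6), (Argo, 23, Omega, Uma, 8), (Argo, 26, Omega, Hal, 16), (Argo, 26, Omega, Hal, 3), (Argo, 26, Omega, Hal, 4), (Argo, 26, Omega, Hal, 6), (Argo, 26, Omega, Hal, 8), (Delta, 21, Orion, Quin, 14), (Delta, 21, Orion, Quin, 4), (Delta, 21, Orion, Quin, 9), (Echo, 22, Helix, Rae, 3), (Lyra, 36, Helix, Kim, 3), (Nova, 18, Orion, Dee, 14), (Nova, 18, Orion, Dee, 4), (Nova, 18, Orion, Dee, 9)}
Projecting to role, mid (14 duplicate(s) eliminated): {(Alpha, 21), (Argo, 14), (Argo, 23), (Argo, 26), (Delta, 21), (Echo, 22), (Lyra, 36), (Nova, 18)}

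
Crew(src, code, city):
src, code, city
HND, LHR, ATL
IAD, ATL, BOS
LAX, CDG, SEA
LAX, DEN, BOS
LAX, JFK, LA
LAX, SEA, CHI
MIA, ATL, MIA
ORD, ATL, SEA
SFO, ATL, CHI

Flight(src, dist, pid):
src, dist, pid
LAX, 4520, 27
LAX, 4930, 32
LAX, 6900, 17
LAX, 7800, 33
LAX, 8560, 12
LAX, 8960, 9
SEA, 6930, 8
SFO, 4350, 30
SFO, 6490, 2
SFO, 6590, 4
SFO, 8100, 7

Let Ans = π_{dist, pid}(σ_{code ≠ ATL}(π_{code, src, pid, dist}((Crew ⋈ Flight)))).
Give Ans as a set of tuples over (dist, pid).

{(4520, 27), (4930, 32), (6900, 17), (7800, 33), (8560, 12), (8960, 9)}

Joining Crew and Flight on src yields {(LAX, CDG, SEA, 4520, 27), (LAX, CDG, SEA, 4930, 32), (LAX, CDG, SEA, 6900, 17), (LAX, CDG, SEA, 7800, 33), (LAX, CDG, SEA, 8560, 12), (LAX, CDG, SEA, 8960, 9), (LAX, DEN, BOS, 4520, 27), (LAX, DEN, BOS, 4930, 32), (LAX, DEN, BOS, 6900, 17), (LAX, DEN, BOS, 7800, 33), (LAX, DEN, BOS, 8560, 12), (LAX, DEN, BOS, 8960, 9), (LAX, JFK, LA, 4520, 27), (LAX, JFK, LA, 4930, 32), (LAX, JFK, LA, 6900, 17), (LAX, JFK, LA, 7800, 33), (LAX, JFK, LA, 8560, 12), (LAX, JFK, LA, 8960, 9), (LAX, SEA, CHI, 4520, 27), (LAX, SEA, CHI, 4930, 32), (LAX, SEA, CHI, 6900, 17), (LAX, SEA, CHI, 7800, 33), (LAX, SEA, CHI, 8560, 12), (LAX, SEA, CHI, 8960, 9), (SFO, ATL, CHI, 4350, 30), (SFO, ATL, CHI, 6490, 2), (SFO, ATL, CHI, 6590, 4), (SFO, ATL, CHI, 8100, 7)}.
Projecting to code, src, pid, dist: {(ATL, SFO, 2, 6490), (ATL, SFO, 30, 4350), (ATL, SFO, 4, 6590), (ATL, SFO, 7, 8100), (CDG, LAX, 12, 8560), (CDG, LAX, 17, 6900), (CDG, LAX, 27, 4520), (CDG, LAX, 32, 4930), (CDG, LAX, 33, 7800), (CDG, LAX, 9, 8960), (DEN, LAX, 12, 8560), (DEN, LAX, 17, 6900), (DEN, LAX, 27, 4520), (DEN, LAX, 32, 4930), (DEN, LAX, 33, 7800), (DEN, LAX, 9, 8960), (JFK, LAX, 12, 8560), (JFK, LAX, 17, 6900), (JFK, LAX, 27, 4520), (JFK, LAX, 32, 4930), (JFK, LAX, 33, 7800), (JFK, LAX, 9, 8960), (SEA, LAX, 12, 8560), (SEA, LAX, 17, 6900), (SEA, LAX, 27, 4520), (SEA, LAX, 32, 4930), (SEA, LAX, 33, 7800), (SEA, LAX, 9, 8960)}
σ[code ≠ ATL]: keep tuples satisfying code ≠ ATL → {(CDG, LAX, 12, 8560), (CDG, LAX, 17, 6900), (CDG, LAX, 27, 4520), (CDG, LAX, 32, 4930), (CDG, LAX, 33, 7800), (CDG, LAX, 9, 8960), (DEN, LAX, 12, 8560), (DEN, LAX, 17, 6900), (DEN, LAX, 27, 4520), (DEN, LAX, 32, 4930), (DEN, LAX, 33, 7800), (DEN, LAX, 9, 8960), (JFK, LAX, 12, 8560), (JFK, LAX, 17, 6900), (JFK, LAX, 27, 4520), (JFK, LAX, 32, 4930), (JFK, LAX, 33, 7800), (JFK, LAX, 9, 8960), (SEA, LAX, 12, 8560), (SEA, LAX, 17, 6900), (SEA, LAX, 27, 4520), (SEA, LAX, 32, 4930), (SEA, LAX, 33, 7800), (SEA, LAX, 9, 8960)}
Projecting to dist, pid (18 duplicate(s) eliminated): {(4520, 27), (4930, 32), (6900, 17), (7800, 33), (8560, 12), (8960, 9)}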